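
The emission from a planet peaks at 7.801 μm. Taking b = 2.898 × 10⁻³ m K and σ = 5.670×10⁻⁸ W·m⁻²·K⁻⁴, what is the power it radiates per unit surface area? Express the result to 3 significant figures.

I ≈ 1.08×10³ W/m²

Wien's law: T = b/λ_max = 2.898×10⁻³/7.801×10⁻⁶ = 371.491 K.
Then I = σT⁴ = 5.670×10⁻⁸×(371.491)⁴ = 1.08×10³ W/m².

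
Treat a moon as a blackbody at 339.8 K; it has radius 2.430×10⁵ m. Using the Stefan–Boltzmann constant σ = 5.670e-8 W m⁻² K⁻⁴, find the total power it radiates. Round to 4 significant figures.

P ≈ 5.609×10¹⁴ W

Surface area A = 4πR² = 4π(2.430×10⁵ m)² = 7.42032×10¹¹ m².
P = σAT⁴ = 5.670×10⁻⁸ × 7.42032×10¹¹ × (339.8)⁴ = 5.609×10¹⁴ W.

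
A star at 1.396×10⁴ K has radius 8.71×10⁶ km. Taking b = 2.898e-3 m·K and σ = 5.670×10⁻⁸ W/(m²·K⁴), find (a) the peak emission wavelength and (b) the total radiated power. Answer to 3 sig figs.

λ_max ≈ 208 nm; P ≈ 2.05×10³⁰ W

(a) λ_max = b/T = 2.898×10⁻³/1.396×10⁴ = 2.076×10⁻⁷ m = 208 nm.
Surface area A = 4πR² = 4π(8.71×10⁹ m)² = 9.53336×10²⁰ m².
(b) P = σAT⁴ = 5.670×10⁻⁸×9.53336×10²⁰×(1.396×10⁴)⁴ = 2.05×10³⁰ W.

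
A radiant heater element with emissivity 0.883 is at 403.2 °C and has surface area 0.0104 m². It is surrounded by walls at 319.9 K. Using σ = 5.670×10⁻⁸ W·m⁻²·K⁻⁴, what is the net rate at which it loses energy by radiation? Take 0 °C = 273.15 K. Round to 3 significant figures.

Net loss ≈ 104 W

T = 403.2 °C + 273.15 = 676.35 K.
Area A = 0.0104 m².
Net radiated power P_net = εσA(T⁴ − T₀⁴) = 0.883×5.670×10⁻⁸×0.0104×(676.35⁴ − 319.9⁴).
T⁴ − T₀⁴ = 2.09260×10¹¹ − 1.04727×10¹⁰ = 1.98787×10¹¹ K⁴, so P_net = 104 W.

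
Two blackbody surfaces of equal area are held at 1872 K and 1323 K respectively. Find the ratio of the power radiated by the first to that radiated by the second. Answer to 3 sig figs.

With equal areas, P₁/P₂ = (T₁/T₂)⁴ = (1872/1323)⁴ = 4.01.

P₁/P₂ ≈ 4.01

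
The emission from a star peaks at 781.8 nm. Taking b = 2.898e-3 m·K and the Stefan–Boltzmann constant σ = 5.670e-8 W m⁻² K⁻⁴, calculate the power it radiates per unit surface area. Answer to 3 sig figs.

I ≈ 1.07×10⁷ W/m²

Wien's law: T = b/λ_max = 2.898×10⁻³/7.818×10⁻⁷ = 3706.83 K.
Then I = σT⁴ = 5.670×10⁻⁸×(3706.83)⁴ = 1.07×10⁷ W/m².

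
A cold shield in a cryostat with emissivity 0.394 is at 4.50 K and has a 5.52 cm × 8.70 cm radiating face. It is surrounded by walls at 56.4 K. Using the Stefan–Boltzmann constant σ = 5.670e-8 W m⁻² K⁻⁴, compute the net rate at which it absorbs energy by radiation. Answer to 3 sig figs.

Area A = 0.0552 × 0.0870 = 4.8024×10⁻³ m².
Net radiated power P_net = εσA(T⁴ − T₀⁴) = 0.394×5.670×10⁻⁸×4.8024×10⁻³×(4.50⁴ − 56.4⁴).
T⁴ − T₀⁴ = 410.062 − 1.01185×10⁷ = -1.01181×10⁷ K⁴, so P_net = -1.09×10⁻³ W — negative, meaning a net gain of 1.09×10⁻³ W.

Net gain ≈ 1.09×10⁻³ W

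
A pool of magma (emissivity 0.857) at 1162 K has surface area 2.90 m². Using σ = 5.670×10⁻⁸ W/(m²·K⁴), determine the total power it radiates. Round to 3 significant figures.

P ≈ 2.57×10⁵ W

Area A = 2.90 m².
P = εσAT⁴ = 0.857 × 5.670×10⁻⁸ × 2.90 × (1162)⁴ = 2.57×10⁵ W.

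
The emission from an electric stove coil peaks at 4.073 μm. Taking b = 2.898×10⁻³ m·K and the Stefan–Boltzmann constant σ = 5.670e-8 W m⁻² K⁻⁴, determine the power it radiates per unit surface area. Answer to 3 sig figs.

Wien's law: T = b/λ_max = 2.898×10⁻³/4.073×10⁻⁶ = 711.515 K.
Then I = σT⁴ = 5.670×10⁻⁸×(711.515)⁴ = 1.45×10⁴ W/m².

I ≈ 1.45×10⁴ W/m²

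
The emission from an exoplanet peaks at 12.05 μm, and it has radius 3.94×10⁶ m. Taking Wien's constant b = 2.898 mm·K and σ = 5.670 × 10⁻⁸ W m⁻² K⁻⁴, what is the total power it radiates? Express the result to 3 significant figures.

P ≈ 3.70×10¹⁶ W

Wien's law: T = b/λ_max = 2.898×10⁻³/1.205×10⁻⁵ = 240.498 K.
Surface area A = 4πR² = 4π(3.94×10⁶ m)² = 1.95075×10¹⁴ m².
Then P = σAT⁴ = 5.670×10⁻⁸×1.95075×10¹⁴×(240.498)⁴ = 3.70×10¹⁶ W.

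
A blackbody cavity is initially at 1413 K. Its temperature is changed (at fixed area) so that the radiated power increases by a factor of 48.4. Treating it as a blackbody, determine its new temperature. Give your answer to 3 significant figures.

P ∝ T⁴, so T₂/T₁ = (P₂/P₁)^(1/4) = (48.4)^(1/4) = 2.63761.
T₂ = 1413 × 2.63761 = 3.73×10³ K.

T₂ ≈ 3.73×10³ K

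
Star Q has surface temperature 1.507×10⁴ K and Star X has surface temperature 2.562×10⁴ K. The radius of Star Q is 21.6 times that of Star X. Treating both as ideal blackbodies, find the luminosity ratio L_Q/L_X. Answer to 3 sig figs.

L_Q/L_X ≈ 55.9

L ∝ R²T⁴, so L_Q/L_X = (R_Q/R_X)²(T_Q/T_X)⁴ = (21.6)² × (1.507×10⁴/2.562×10⁴)⁴ = 466.56 × 0.119712 = 55.9.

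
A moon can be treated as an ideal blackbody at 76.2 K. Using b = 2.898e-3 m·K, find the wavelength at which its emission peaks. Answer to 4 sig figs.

Wien's displacement law: λ_max = b/T = (2.898×10⁻³ m·K)/(76.2 K) = 3.8031×10⁻⁵ m.
That is 38.03 μm, in the infrared range.

λ_max ≈ 38.03 μm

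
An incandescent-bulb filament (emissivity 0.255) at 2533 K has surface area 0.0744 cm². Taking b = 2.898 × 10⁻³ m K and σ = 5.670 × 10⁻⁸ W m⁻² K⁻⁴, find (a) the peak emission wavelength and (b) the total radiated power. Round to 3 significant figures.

(a) λ_max = b/T = 2.898×10⁻³/2533 = 1.144×10⁻⁶ m = 1.14 μm.
Area A = 0.0744 cm² = 7.44×10⁻⁶ m².
(b) P = εσAT⁴ = 0.255×5.670×10⁻⁸×7.44×10⁻⁶×(2533)⁴ = 4.43 W.

λ_max ≈ 1.14 μm; P ≈ 4.43 W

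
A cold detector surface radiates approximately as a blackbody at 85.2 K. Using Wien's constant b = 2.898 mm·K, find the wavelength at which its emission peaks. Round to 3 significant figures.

λ_max ≈ 34.0 μm

Wien's displacement law: λ_max = b/T = (2.898×10⁻³ m·K)/(85.2 K) = 3.401×10⁻⁵ m.
That is 34.0 μm, in the infrared range.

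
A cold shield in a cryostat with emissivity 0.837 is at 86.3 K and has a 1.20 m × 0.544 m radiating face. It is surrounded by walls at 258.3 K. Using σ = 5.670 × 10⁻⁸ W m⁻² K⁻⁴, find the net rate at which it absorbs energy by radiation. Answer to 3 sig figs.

Area A = 1.20 × 0.544 = 0.6528 m².
Net radiated power P_net = εσA(T⁴ − T₀⁴) = 0.837×5.670×10⁻⁸×0.6528×(86.3⁴ − 258.3⁴).
T⁴ − T₀⁴ = 5.54681×10⁷ − 4.45141×10⁹ = -4.39594×10⁹ K⁴, so P_net = -136 W — negative, meaning a net gain of 136 W.

Net gain ≈ 136 W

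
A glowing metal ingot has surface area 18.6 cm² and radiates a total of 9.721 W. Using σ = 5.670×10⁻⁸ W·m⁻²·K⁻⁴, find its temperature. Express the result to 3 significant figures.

Area A = 18.6 cm² = 1.86×10⁻³ m².
P = σAT⁴ ⇒ T = (P/(σA))^(1/4) = (9.721/(5.670×10⁻⁸×1.86×10⁻³))^(1/4) = 551 K.

T ≈ 551 K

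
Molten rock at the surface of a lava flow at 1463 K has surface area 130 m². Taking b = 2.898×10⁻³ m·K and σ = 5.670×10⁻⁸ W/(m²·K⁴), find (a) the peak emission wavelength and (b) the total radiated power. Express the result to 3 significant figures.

λ_max ≈ 1.98 μm; P ≈ 3.38×10⁷ W

(a) λ_max = b/T = 2.898×10⁻³/1463 = 1.981×10⁻⁶ m = 1.98 μm.
Area A = 130 m².
(b) P = σAT⁴ = 5.670×10⁻⁸×130×(1463)⁴ = 3.38×10⁷ W.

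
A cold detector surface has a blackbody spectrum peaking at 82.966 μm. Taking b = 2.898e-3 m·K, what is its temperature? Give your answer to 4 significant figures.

Wien's law gives T = b/λ_max = (2.898×10⁻³ m·K)/(8.2966×10⁻⁵ m) = 34.93 K.

T ≈ 34.93 K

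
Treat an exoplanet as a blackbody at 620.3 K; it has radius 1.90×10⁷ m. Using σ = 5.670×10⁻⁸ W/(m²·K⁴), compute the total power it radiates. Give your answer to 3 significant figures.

Surface area A = 4πR² = 4π(1.90×10⁷ m)² = 4.53646×10¹⁵ m².
P = σAT⁴ = 5.670×10⁻⁸ × 4.53646×10¹⁵ × (620.3)⁴ = 3.81×10¹⁹ W.

P ≈ 3.81×10¹⁹ W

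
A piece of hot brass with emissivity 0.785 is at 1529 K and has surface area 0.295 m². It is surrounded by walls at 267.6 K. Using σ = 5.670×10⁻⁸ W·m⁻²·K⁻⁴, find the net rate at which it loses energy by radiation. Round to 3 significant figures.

Area A = 0.295 m².
Net radiated power P_net = εσA(T⁴ − T₀⁴) = 0.785×5.670×10⁻⁸×0.295×(1529⁴ − 267.6⁴).
T⁴ − T₀⁴ = 5.46550×10¹² − 5.12796×10⁹ = 5.46037×10¹² K⁴, so P_net = 7.17×10⁴ W.

Net loss ≈ 7.17×10⁴ W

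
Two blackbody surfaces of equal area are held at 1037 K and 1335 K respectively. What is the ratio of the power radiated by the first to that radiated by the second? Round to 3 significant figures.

P₁/P₂ ≈ 0.364

With equal areas, P₁/P₂ = (T₁/T₂)⁴ = (1037/1335)⁴ = 0.364.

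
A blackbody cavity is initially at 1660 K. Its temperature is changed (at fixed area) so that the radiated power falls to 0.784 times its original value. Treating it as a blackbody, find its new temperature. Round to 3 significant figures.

T₂ ≈ 1.56×10³ K

P ∝ T⁴, so T₂/T₁ = (P₂/P₁)^(1/4) = (0.784)^(1/4) = 0.940977.
T₂ = 1660 × 0.940977 = 1.56×10³ K.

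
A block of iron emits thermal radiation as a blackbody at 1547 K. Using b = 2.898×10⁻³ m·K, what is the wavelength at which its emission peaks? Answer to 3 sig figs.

λ_max ≈ 1.87×10³ nm

Wien's displacement law: λ_max = b/T = (2.898×10⁻³ m·K)/(1547 K) = 1.873×10⁻⁶ m.
That is 1.87×10³ nm, in the infrared range.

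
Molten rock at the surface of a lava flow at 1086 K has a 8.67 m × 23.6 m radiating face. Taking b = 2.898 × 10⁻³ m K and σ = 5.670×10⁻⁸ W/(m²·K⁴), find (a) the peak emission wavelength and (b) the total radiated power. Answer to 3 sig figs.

λ_max ≈ 2.67×10³ nm; P ≈ 1.61×10⁷ W

(a) λ_max = b/T = 2.898×10⁻³/1086 = 2.669×10⁻⁶ m = 2.67×10³ nm.
Area A = 8.67 × 23.6 = 204.612 m².
(b) P = σAT⁴ = 5.670×10⁻⁸×204.612×(1086)⁴ = 1.61×10⁷ W.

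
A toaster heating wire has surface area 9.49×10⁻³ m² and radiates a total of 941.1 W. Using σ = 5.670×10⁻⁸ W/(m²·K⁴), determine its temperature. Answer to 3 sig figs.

T ≈ 1.15×10³ K

Area A = 9.49×10⁻³ m².
P = σAT⁴ ⇒ T = (P/(σA))^(1/4) = (941.1/(5.670×10⁻⁸×9.49×10⁻³))^(1/4) = 1.15×10³ K.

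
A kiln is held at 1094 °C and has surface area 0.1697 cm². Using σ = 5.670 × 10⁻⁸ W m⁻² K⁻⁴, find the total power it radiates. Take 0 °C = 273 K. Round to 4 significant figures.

T = 1094 °C + 273 = 1367 K.
Area A = 0.1697 cm² = 1.697×10⁻⁵ m².
P = σAT⁴ = 5.670×10⁻⁸ × 1.697×10⁻⁵ × (1367)⁴ = 3.360 W.

P ≈ 3.360 W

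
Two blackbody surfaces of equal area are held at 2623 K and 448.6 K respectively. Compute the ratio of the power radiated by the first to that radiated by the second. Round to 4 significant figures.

With equal areas, P₁/P₂ = (T₁/T₂)⁴ = (2623/448.6)⁴ = 1169.

P₁/P₂ ≈ 1169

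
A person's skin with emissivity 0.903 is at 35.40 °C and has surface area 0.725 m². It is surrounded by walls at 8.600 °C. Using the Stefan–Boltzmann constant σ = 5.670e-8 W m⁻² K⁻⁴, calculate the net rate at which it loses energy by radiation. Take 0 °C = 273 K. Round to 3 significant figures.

T = 35.40 °C + 273 = 308.40 K.
Surroundings: T = 8.600 °C + 273 = 281.600 K.
Area A = 0.725 m².
Net radiated power P_net = εσA(T⁴ − T₀⁴) = 0.903×5.670×10⁻⁸×0.725×(308.40⁴ − 281.600⁴).
T⁴ − T₀⁴ = 9.04602×10⁹ − 6.28826×10⁹ = 2.75776×10⁹ K⁴, so P_net = 102 W.

Net loss ≈ 102 W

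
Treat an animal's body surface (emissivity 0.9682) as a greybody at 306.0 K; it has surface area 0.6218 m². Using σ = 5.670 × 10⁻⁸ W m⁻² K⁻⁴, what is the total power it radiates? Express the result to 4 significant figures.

P ≈ 299.3 W

Area A = 0.6218 m².
P = εσAT⁴ = 0.9682 × 5.670×10⁻⁸ × 0.6218 × (306.0)⁴ = 299.3 W.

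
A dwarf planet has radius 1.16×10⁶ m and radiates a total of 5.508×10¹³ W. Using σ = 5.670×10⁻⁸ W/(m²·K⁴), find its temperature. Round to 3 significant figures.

T ≈ 87.1 K

Surface area A = 4πR² = 4π(1.16×10⁶ m)² = 1.69093×10¹³ m².
P = σAT⁴ ⇒ T = (P/(σA))^(1/4) = (5.508×10¹³/(5.670×10⁻⁸×1.69093×10¹³))^(1/4) = 87.1 K.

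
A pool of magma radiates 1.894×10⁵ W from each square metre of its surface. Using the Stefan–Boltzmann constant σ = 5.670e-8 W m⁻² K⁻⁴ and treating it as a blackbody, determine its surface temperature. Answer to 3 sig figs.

T ≈ 1.35×10³ K

I = σT⁴, so T = (I/σ)^(1/4) = (1.894×10⁵/(5.670×10⁻⁸))^(1/4) = 1.35×10³ K.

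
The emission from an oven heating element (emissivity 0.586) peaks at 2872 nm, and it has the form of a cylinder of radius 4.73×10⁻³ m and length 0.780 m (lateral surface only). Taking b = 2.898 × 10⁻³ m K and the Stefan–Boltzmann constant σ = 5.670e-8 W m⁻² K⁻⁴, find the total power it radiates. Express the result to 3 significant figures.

P ≈ 798 W

Wien's law: T = b/λ_max = 2.898×10⁻³/2.872×10⁻⁶ = 1009.05 K.
Lateral area A = 2πrL = 2π×4.73×10⁻³×0.780 = 0.0231812 m².
Then P = εσAT⁴ = 0.586×5.670×10⁻⁸×0.0231812×(1009.05)⁴ = 798 W.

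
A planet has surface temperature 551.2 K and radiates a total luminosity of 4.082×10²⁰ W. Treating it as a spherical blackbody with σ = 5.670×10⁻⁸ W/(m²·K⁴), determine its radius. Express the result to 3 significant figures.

R ≈ 7.88×10⁷ m

L = 4πR²σT⁴ ⇒ R = √(L/(4πσT⁴)).
σT⁴ = 5233.83 W/m², so R = √(4.082×10²⁰/(4π×5233.83)) = 7.88×10⁷ m.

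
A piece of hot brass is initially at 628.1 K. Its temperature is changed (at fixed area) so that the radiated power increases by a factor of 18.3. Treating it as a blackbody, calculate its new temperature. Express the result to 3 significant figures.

P ∝ T⁴, so T₂/T₁ = (P₂/P₁)^(1/4) = (18.3)^(1/4) = 2.06830.
T₂ = 628.1 × 2.06830 = 1.30×10³ K.

T₂ ≈ 1.30×10³ K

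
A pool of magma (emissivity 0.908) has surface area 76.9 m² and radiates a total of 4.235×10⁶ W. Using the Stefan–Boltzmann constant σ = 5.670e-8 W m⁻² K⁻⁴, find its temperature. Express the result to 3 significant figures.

T ≈ 1.02×10³ K

Area A = 76.9 m².
P = εσAT⁴ ⇒ T = (P/(εσA))^(1/4) = (4.235×10⁶/(0.908×5.670×10⁻⁸×76.9))^(1/4) = 1.02×10³ K.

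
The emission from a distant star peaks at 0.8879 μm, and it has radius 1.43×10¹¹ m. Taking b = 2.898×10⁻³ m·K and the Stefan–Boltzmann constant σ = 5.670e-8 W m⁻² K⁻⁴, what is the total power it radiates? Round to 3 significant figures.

Wien's law: T = b/λ_max = 2.898×10⁻³/8.879×10⁻⁷ = 3263.88 K.
Surface area A = 4πR² = 4π(1.43×10¹¹ m)² = 2.56970×10²³ m².
Then P = σAT⁴ = 5.670×10⁻⁸×2.56970×10²³×(3263.88)⁴ = 1.65×10³⁰ W.

P ≈ 1.65×10³⁰ W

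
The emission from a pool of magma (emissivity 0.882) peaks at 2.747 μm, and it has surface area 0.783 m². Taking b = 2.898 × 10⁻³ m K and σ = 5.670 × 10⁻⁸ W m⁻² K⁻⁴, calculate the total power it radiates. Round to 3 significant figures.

Wien's law: T = b/λ_max = 2.898×10⁻³/2.747×10⁻⁶ = 1054.97 K.
Area A = 0.783 m².
Then P = εσAT⁴ = 0.882×5.670×10⁻⁸×0.783×(1054.97)⁴ = 4.85×10⁴ W.

P ≈ 4.85×10⁴ W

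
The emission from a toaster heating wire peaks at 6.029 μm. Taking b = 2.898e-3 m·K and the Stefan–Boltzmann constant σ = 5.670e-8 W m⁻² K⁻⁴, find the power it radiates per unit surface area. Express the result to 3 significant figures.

Wien's law: T = b/λ_max = 2.898×10⁻³/6.029×10⁻⁶ = 480.677 K.
Then I = σT⁴ = 5.670×10⁻⁸×(480.677)⁴ = 3.03×10³ W/m².

I ≈ 3.03×10³ W/m²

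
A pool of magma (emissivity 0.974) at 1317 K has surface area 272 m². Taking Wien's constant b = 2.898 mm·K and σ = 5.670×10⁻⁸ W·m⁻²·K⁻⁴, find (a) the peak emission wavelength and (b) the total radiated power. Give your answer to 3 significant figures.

λ_max ≈ 2.20 μm; P ≈ 4.52×10⁷ W

(a) λ_max = b/T = 2.898×10⁻³/1317 = 2.200×10⁻⁶ m = 2.20 μm.
Area A = 272 m².
(b) P = εσAT⁴ = 0.974×5.670×10⁻⁸×272×(1317)⁴ = 4.52×10⁷ W.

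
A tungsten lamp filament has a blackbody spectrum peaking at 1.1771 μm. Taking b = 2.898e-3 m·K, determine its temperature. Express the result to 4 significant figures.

Wien's law gives T = b/λ_max = (2.898×10⁻³ m·K)/(1.1771×10⁻⁶ m) = 2462 K.

T ≈ 2462 K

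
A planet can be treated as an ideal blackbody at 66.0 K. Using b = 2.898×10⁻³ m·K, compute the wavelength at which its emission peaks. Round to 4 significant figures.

λ_max ≈ 43.91 μm

Wien's displacement law: λ_max = b/T = (2.898×10⁻³ m·K)/(66.0 K) = 4.3909×10⁻⁵ m.
That is 43.91 μm, in the infrared range.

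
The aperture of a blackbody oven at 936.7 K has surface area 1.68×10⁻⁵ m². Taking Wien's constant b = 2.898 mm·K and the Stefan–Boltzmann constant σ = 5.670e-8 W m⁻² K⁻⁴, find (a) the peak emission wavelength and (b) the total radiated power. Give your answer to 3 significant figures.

λ_max ≈ 3.09 μm; P ≈ 0.733 W

(a) λ_max = b/T = 2.898×10⁻³/936.7 = 3.094×10⁻⁶ m = 3.09 μm.
Area A = 1.68×10⁻⁵ m².
(b) P = σAT⁴ = 5.670×10⁻⁸×1.68×10⁻⁵×(936.7)⁴ = 0.733 W.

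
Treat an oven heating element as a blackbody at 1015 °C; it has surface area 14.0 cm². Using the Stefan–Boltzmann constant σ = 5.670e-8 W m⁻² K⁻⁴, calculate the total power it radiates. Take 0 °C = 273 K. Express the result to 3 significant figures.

T = 1015 °C + 273 = 1288 K.
Area A = 14.0 cm² = 1.40×10⁻³ m².
P = σAT⁴ = 5.670×10⁻⁸ × 1.40×10⁻³ × (1288)⁴ = 218 W.

P ≈ 218 W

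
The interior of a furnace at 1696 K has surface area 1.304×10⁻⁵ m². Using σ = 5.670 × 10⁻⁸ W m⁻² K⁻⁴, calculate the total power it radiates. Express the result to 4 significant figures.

P ≈ 6.117 W

Area A = 1.304×10⁻⁵ m².
P = σAT⁴ = 5.670×10⁻⁸ × 1.304×10⁻⁵ × (1696)⁴ = 6.117 W.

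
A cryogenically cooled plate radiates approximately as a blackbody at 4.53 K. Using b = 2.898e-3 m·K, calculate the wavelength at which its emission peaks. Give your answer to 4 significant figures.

Wien's displacement law: λ_max = b/T = (2.898×10⁻³ m·K)/(4.53 K) = 6.3974×10⁻⁴ m.
That is 0.6397 mm, in the infrared range.

λ_max ≈ 0.6397 mm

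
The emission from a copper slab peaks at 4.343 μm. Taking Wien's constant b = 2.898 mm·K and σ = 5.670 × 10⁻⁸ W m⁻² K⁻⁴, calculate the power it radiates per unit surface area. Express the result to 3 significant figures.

I ≈ 1.12×10⁴ W/m²

Wien's law: T = b/λ_max = 2.898×10⁻³/4.343×10⁻⁶ = 667.281 K.
Then I = σT⁴ = 5.670×10⁻⁸×(667.281)⁴ = 1.12×10⁴ W/m².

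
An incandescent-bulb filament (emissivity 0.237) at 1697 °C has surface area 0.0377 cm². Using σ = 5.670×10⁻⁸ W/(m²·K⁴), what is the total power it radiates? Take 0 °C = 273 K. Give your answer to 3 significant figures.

T = 1697 °C + 273 = 1970 K.
Area A = 0.0377 cm² = 3.77×10⁻⁶ m².
P = εσAT⁴ = 0.237 × 5.670×10⁻⁸ × 3.77×10⁻⁶ × (1970)⁴ = 0.763 W.

P ≈ 0.763 W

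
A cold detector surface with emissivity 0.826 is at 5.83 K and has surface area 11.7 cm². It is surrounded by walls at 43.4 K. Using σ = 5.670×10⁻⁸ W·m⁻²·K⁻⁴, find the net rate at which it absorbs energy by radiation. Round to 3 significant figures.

Net gain ≈ 1.94×10⁻⁴ W

Area A = 11.7 cm² = 1.17×10⁻³ m².
Net radiated power P_net = εσA(T⁴ − T₀⁴) = 0.826×5.670×10⁻⁸×1.17×10⁻³×(5.83⁴ − 43.4⁴).
T⁴ − T₀⁴ = 1155.25 − 3.54780×10⁶ = -3.54664×10⁶ K⁴, so P_net = -1.94×10⁻⁴ W — negative, meaning a net gain of 1.94×10⁻⁴ W.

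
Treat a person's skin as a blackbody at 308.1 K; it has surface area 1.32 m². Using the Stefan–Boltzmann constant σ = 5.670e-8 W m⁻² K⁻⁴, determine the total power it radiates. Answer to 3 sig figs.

Area A = 1.32 m².
P = σAT⁴ = 5.670×10⁻⁸ × 1.32 × (308.1)⁴ = 674 W.

P ≈ 674 W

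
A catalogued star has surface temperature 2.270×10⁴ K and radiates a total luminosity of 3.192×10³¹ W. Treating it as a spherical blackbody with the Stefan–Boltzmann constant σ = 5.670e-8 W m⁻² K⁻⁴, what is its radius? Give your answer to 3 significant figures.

L = 4πR²σT⁴ ⇒ R = √(L/(4πσT⁴)).
σT⁴ = 1.50552×10¹⁰ W/m², so R = √(3.192×10³¹/(4π×1.50552×10¹⁰)) = 1.30×10¹⁰ m.

R ≈ 1.30×10¹⁰ m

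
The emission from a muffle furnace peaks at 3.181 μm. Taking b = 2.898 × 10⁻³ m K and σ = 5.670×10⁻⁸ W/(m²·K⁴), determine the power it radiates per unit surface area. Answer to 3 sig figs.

Wien's law: T = b/λ_max = 2.898×10⁻³/3.181×10⁻⁶ = 911.034 K.
Then I = σT⁴ = 5.670×10⁻⁸×(911.034)⁴ = 3.91×10⁴ W/m².

I ≈ 3.91×10⁴ W/m²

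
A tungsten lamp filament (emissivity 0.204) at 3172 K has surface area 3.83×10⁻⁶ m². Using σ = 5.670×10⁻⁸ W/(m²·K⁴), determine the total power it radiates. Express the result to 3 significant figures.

P ≈ 4.48 W

Area A = 3.83×10⁻⁶ m².
P = εσAT⁴ = 0.204 × 5.670×10⁻⁸ × 3.83×10⁻⁶ × (3172)⁴ = 4.48 W.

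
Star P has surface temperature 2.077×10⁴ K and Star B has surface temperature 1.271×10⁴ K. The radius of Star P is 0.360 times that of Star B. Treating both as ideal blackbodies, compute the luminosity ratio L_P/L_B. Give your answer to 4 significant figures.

L_P/L_B ≈ 0.9242

L ∝ R²T⁴, so L_P/L_B = (R_P/R_B)²(T_P/T_B)⁴ = (0.360)² × (2.077×10⁴/1.271×10⁴)⁴ = 0.1296 × 7.13122 = 0.9242.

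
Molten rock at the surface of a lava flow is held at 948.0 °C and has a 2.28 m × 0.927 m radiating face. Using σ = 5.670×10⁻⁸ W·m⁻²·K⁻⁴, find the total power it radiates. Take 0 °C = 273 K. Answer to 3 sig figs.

T = 948.0 °C + 273 = 1221.0 K.
Area A = 2.28 × 0.927 = 2.11356 m².
P = σAT⁴ = 5.670×10⁻⁸ × 2.11356 × (1221.0)⁴ = 2.66×10⁵ W.

P ≈ 2.66×10⁵ W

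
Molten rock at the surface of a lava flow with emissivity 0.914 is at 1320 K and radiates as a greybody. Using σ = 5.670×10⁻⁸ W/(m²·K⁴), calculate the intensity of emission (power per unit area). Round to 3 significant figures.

Stefan–Boltzmann: I = εσT⁴ = 0.914 × 5.670×10⁻⁸ × (1320)⁴ = 1.57×10⁵ W/m².

I ≈ 1.57×10⁵ W/m²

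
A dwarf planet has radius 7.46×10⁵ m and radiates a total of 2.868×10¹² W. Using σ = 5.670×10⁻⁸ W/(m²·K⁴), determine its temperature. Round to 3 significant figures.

T ≈ 51.9 K

Surface area A = 4πR² = 4π(7.46×10⁵ m)² = 6.99339×10¹² m².
P = σAT⁴ ⇒ T = (P/(σA))^(1/4) = (2.868×10¹²/(5.670×10⁻⁸×6.99339×10¹²))^(1/4) = 51.9 K.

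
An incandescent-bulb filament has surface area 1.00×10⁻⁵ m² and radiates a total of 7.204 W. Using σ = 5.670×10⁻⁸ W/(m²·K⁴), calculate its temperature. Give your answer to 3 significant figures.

Area A = 1.00×10⁻⁵ m².
P = σAT⁴ ⇒ T = (P/(σA))^(1/4) = (7.204/(5.670×10⁻⁸×1.00×10⁻⁵))^(1/4) = 1.89×10³ K.

T ≈ 1.89×10³ K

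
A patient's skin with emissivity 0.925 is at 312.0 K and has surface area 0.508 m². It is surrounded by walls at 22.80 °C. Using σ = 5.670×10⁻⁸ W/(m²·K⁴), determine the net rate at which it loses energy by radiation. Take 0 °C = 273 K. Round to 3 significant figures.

Net loss ≈ 48.5 W

Surroundings: T = 22.80 °C + 273 = 295.80 K.
Area A = 0.508 m².
Net radiated power P_net = εσA(T⁴ − T₀⁴) = 0.925×5.670×10⁻⁸×0.508×(312.0⁴ − 295.80⁴).
T⁴ − T₀⁴ = 9.47585×10⁹ − 7.65584×10⁹ = 1.82001×10⁹ K⁴, so P_net = 48.5 W.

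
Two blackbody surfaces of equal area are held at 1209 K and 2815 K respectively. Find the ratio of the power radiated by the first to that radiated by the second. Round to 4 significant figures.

P₁/P₂ ≈ 0.03402

With equal areas, P₁/P₂ = (T₁/T₂)⁴ = (1209/2815)⁴ = 0.03402.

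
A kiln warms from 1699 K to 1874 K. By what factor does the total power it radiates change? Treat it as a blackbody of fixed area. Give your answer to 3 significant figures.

P ∝ T⁴, so P₂/P₁ = (T₂/T₁)⁴ = (1874/1699)⁴ = (1.10300)⁴ = 1.48.

P₂/P₁ ≈ 1.48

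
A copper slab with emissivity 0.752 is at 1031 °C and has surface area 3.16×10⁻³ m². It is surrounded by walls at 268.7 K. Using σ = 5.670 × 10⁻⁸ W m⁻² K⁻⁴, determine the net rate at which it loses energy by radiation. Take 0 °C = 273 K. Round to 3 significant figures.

Net loss ≈ 389 W

T = 1031 °C + 273 = 1304 K.
Area A = 3.16×10⁻³ m².
Net radiated power P_net = εσA(T⁴ − T₀⁴) = 0.752×5.670×10⁻⁸×3.16×10⁻³×(1304⁴ − 268.7⁴).
T⁴ − T₀⁴ = 2.89141×10¹² − 5.21280×10⁹ = 2.88620×10¹² K⁴, so P_net = 389 W.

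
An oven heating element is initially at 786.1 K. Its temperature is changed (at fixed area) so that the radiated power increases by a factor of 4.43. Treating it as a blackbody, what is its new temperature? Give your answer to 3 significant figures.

T₂ ≈ 1.14×10³ K

P ∝ T⁴, so T₂/T₁ = (P₂/P₁)^(1/4) = (4.43)^(1/4) = 1.45078.
T₂ = 786.1 × 1.45078 = 1.14×10³ K.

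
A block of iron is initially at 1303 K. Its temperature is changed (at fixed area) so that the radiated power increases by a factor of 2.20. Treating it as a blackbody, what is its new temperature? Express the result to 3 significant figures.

T₂ ≈ 1.59×10³ K

P ∝ T⁴, so T₂/T₁ = (P₂/P₁)^(1/4) = (2.20)^(1/4) = 1.21788.
T₂ = 1303 × 1.21788 = 1.59×10³ K.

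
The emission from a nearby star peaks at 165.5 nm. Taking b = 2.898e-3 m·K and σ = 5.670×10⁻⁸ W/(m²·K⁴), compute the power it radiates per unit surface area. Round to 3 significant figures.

I ≈ 5.33×10⁹ W/m²

Wien's law: T = b/λ_max = 2.898×10⁻³/1.655×10⁻⁷ = 17510.6 K.
Then I = σT⁴ = 5.670×10⁻⁸×(17510.6)⁴ = 5.33×10⁹ W/m².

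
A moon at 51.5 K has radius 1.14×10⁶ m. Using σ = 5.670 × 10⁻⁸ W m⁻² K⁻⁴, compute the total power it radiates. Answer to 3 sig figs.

Surface area A = 4πR² = 4π(1.14×10⁶ m)² = 1.63313×10¹³ m².
P = σAT⁴ = 5.670×10⁻⁸ × 1.63313×10¹³ × (51.5)⁴ = 6.51×10¹² W.

P ≈ 6.51×10¹² W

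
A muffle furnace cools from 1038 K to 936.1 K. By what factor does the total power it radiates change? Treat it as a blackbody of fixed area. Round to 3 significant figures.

P ∝ T⁴, so P₂/P₁ = (T₂/T₁)⁴ = (936.1/1038)⁴ = (0.901830)⁴ = 0.661.

P₂/P₁ ≈ 0.661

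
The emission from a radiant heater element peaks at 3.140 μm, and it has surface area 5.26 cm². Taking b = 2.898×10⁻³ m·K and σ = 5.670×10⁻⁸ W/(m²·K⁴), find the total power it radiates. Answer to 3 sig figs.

P ≈ 21.6 W

Wien's law: T = b/λ_max = 2.898×10⁻³/3.140×10⁻⁶ = 922.930 K.
Area A = 5.26 cm² = 5.26×10⁻⁴ m².
Then P = σAT⁴ = 5.670×10⁻⁸×5.26×10⁻⁴×(922.930)⁴ = 21.6 W.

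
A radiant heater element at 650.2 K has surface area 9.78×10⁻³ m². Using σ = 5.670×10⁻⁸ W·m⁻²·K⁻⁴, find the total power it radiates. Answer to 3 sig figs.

Area A = 9.78×10⁻³ m².
P = σAT⁴ = 5.670×10⁻⁸ × 9.78×10⁻³ × (650.2)⁴ = 99.1 W.

P ≈ 99.1 W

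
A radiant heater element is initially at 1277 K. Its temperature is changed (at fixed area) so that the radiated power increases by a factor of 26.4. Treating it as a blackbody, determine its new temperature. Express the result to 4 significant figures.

T₂ ≈ 2895 K

P ∝ T⁴, so T₂/T₁ = (P₂/P₁)^(1/4) = (26.4)^(1/4) = 2.26674.
T₂ = 1277 × 2.26674 = 2895 K.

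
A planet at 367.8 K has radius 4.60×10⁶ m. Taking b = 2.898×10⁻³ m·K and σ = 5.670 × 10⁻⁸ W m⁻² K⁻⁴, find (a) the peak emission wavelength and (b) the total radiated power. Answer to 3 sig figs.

λ_max ≈ 7.88 μm; P ≈ 2.76×10¹⁷ W

(a) λ_max = b/T = 2.898×10⁻³/367.8 = 7.879×10⁻⁶ m = 7.88 μm.
Surface area A = 4πR² = 4π(4.60×10⁶ m)² = 2.65904×10¹⁴ m².
(b) P = σAT⁴ = 5.670×10⁻⁸×2.65904×10¹⁴×(367.8)⁴ = 2.76×10¹⁷ W.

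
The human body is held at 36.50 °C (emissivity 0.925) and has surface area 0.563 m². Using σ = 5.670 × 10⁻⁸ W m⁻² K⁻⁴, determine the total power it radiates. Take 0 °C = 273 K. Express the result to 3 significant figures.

P ≈ 271 W

T = 36.50 °C + 273 = 309.50 K.
Area A = 0.563 m².
P = εσAT⁴ = 0.925 × 5.670×10⁻⁸ × 0.563 × (309.50)⁴ = 271 W.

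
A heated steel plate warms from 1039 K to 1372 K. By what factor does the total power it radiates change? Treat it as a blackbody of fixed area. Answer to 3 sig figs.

P₂/P₁ ≈ 3.04

P ∝ T⁴, so P₂/P₁ = (T₂/T₁)⁴ = (1372/1039)⁴ = (1.32050)⁴ = 3.04.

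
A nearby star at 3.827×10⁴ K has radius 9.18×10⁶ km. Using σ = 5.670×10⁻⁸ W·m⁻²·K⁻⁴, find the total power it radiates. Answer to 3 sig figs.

Surface area A = 4πR² = 4π(9.18×10⁹ m)² = 1.05900×10²¹ m².
P = σAT⁴ = 5.670×10⁻⁸ × 1.05900×10²¹ × (3.827×10⁴)⁴ = 1.29×10³² W.

P ≈ 1.29×10³² W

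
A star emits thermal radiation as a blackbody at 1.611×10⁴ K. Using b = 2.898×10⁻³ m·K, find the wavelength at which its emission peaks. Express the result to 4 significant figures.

λ_max ≈ 179.9 nm

Wien's displacement law: λ_max = b/T = (2.898×10⁻³ m·K)/(1.611×10⁴ K) = 1.7989×10⁻⁷ m.
That is 179.9 nm, in the ultraviolet range.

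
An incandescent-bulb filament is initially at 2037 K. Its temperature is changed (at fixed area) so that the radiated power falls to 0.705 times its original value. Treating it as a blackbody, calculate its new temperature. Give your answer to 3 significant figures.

T₂ ≈ 1.87×10³ K

P ∝ T⁴, so T₂/T₁ = (P₂/P₁)^(1/4) = (0.705)^(1/4) = 0.916320.
T₂ = 2037 × 0.916320 = 1.87×10³ K.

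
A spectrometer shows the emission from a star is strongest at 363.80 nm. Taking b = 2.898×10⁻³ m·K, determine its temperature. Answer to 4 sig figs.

T ≈ 7966 K

Wien's law gives T = b/λ_max = (2.898×10⁻³ m·K)/(3.6380×10⁻⁷ m) = 7966 K.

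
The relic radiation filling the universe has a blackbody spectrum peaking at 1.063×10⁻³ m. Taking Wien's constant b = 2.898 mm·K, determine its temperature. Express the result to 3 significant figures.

Wien's law gives T = b/λ_max = (2.898×10⁻³ m·K)/(1.063×10⁻³ m) = 2.73 K.

T ≈ 2.73 K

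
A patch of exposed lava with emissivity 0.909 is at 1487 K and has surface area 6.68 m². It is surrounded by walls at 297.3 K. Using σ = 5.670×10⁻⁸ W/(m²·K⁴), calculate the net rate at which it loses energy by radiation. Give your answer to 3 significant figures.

Net loss ≈ 1.68×10⁶ W

Area A = 6.68 m².
Net radiated power P_net = εσA(T⁴ − T₀⁴) = 0.909×5.670×10⁻⁸×6.68×(1487⁴ − 297.3⁴).
T⁴ − T₀⁴ = 4.88927×10¹² − 7.81231×10⁹ = 4.88146×10¹² K⁴, so P_net = 1.68×10⁶ W.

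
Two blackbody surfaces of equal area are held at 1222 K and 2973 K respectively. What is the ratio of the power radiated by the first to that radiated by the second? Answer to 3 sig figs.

With equal areas, P₁/P₂ = (T₁/T₂)⁴ = (1222/2973)⁴ = 0.0285.

P₁/P₂ ≈ 0.0285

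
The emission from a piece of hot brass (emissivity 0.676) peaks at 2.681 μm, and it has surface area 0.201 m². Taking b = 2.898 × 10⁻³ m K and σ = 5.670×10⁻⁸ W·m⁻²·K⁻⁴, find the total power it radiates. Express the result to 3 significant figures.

Wien's law: T = b/λ_max = 2.898×10⁻³/2.681×10⁻⁶ = 1080.94 K.
Area A = 0.201 m².
Then P = εσAT⁴ = 0.676×5.670×10⁻⁸×0.201×(1080.94)⁴ = 1.05×10⁴ W.

P ≈ 1.05×10⁴ W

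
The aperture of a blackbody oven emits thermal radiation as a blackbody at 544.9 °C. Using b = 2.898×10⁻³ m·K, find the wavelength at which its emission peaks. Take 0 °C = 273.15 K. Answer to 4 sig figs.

T = 544.9 °C + 273.15 = 818.05 K.
Wien's displacement law: λ_max = b/T = (2.898×10⁻³ m·K)/(818.05 K) = 3.5426×10⁻⁶ m.
That is 3.543 μm, in the infrared range.

λ_max ≈ 3.543 μm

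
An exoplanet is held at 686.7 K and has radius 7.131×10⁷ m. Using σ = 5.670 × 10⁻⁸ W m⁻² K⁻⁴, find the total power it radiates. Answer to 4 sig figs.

Surface area A = 4πR² = 4π(7.131×10⁷ m)² = 6.39015×10¹⁶ m².
P = σAT⁴ = 5.670×10⁻⁸ × 6.39015×10¹⁶ × (686.7)⁴ = 8.057×10²⁰ W.

P ≈ 8.057×10²⁰ W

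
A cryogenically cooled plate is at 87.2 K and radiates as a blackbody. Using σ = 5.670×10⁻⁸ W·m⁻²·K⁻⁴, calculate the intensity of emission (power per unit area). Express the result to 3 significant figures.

I ≈ 3.28 W/m²

Stefan–Boltzmann: I = σT⁴ = 5.670×10⁻⁸ × (87.2)⁴ = 3.28 W/m².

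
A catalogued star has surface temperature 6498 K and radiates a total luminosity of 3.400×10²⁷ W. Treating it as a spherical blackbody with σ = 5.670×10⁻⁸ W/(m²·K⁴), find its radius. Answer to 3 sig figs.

R ≈ 1.64×10⁹ m

L = 4πR²σT⁴ ⇒ R = √(L/(4πσT⁴)).
σT⁴ = 1.01089×10⁸ W/m², so R = √(3.400×10²⁷/(4π×1.01089×10⁸)) = 1.64×10⁹ m.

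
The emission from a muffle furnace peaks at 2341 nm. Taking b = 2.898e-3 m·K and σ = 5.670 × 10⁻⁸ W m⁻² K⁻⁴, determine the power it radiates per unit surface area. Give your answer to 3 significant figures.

I ≈ 1.33×10⁵ W/m²

Wien's law: T = b/λ_max = 2.898×10⁻³/2.341×10⁻⁶ = 1237.93 K.
Then I = σT⁴ = 5.670×10⁻⁸×(1237.93)⁴ = 1.33×10⁵ W/m².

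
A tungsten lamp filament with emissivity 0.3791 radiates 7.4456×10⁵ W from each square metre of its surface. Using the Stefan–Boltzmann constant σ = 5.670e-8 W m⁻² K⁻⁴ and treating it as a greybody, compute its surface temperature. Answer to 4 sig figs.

I = εσT⁴, so T = (I/εσ)^(1/4) = (7.4456×10⁵/(0.3791×5.670×10⁻⁸))^(1/4) = 2426 K.

T ≈ 2426 K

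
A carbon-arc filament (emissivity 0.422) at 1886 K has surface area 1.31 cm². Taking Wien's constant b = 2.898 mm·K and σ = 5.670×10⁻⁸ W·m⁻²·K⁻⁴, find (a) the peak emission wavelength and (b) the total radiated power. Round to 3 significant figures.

λ_max ≈ 1.54×10³ nm; P ≈ 39.7 W

(a) λ_max = b/T = 2.898×10⁻³/1886 = 1.537×10⁻⁶ m = 1.54×10³ nm.
Area A = 1.31 cm² = 1.31×10⁻⁴ m².
(b) P = εσAT⁴ = 0.422×5.670×10⁻⁸×1.31×10⁻⁴×(1886)⁴ = 39.7 W.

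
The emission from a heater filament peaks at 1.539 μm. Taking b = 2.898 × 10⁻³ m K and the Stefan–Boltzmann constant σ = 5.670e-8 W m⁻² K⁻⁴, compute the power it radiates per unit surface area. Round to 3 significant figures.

I ≈ 7.13×10⁵ W/m²

Wien's law: T = b/λ_max = 2.898×10⁻³/1.539×10⁻⁶ = 1883.04 K.
Then I = σT⁴ = 5.670×10⁻⁸×(1883.04)⁴ = 7.13×10⁵ W/m².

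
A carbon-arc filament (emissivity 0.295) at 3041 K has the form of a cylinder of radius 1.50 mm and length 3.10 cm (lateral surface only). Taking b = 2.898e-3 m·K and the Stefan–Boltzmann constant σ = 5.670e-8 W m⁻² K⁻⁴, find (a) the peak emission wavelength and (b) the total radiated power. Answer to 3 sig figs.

λ_max ≈ 0.953 μm; P ≈ 418 W

(a) λ_max = b/T = 2.898×10⁻³/3041 = 9.530×10⁻⁷ m = 0.953 μm.
Lateral area A = 2πrL = 2π×1.50×10⁻³×0.0310 = 2.92168×10⁻⁴ m².
(b) P = εσAT⁴ = 0.295×5.670×10⁻⁸×2.92168×10⁻⁴×(3041)⁴ = 418 W.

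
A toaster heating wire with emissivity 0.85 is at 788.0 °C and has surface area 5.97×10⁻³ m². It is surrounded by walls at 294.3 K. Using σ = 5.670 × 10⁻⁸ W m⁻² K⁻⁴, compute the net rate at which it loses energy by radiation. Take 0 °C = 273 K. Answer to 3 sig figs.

T = 788.0 °C + 273 = 1061.0 K.
Area A = 5.97×10⁻³ m².
Net radiated power P_net = εσA(T⁴ − T₀⁴) = 0.85×5.670×10⁻⁸×5.97×10⁻³×(1061.0⁴ − 294.3⁴).
T⁴ − T₀⁴ = 1.26725×10¹² − 7.50172×10⁹ = 1.25975×10¹² K⁴, so P_net = 362 W.

Net loss ≈ 362 W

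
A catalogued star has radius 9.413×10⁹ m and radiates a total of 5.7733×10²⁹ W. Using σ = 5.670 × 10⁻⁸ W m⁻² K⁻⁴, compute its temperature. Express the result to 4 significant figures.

Surface area A = 4πR² = 4π(9.413×10⁹ m)² = 1.11344×10²¹ m².
P = σAT⁴ ⇒ T = (P/(σA))^(1/4) = (5.7733×10²⁹/(5.670×10⁻⁸×1.11344×10²¹))^(1/4) = 9779 K.

T ≈ 9779 K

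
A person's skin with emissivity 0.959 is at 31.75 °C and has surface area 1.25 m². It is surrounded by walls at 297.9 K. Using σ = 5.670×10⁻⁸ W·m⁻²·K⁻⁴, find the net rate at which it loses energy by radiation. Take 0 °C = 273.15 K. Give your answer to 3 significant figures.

Net loss ≈ 52.1 W

T = 31.75 °C + 273.15 = 304.90 K.
Area A = 1.25 m².
Net radiated power P_net = εσA(T⁴ − T₀⁴) = 0.959×5.670×10⁻⁸×1.25×(304.90⁴ − 297.9⁴).
T⁴ − T₀⁴ = 8.64231×10⁹ − 7.87557×10⁹ = 7.66740×10⁸ K⁴, so P_net = 52.1 W.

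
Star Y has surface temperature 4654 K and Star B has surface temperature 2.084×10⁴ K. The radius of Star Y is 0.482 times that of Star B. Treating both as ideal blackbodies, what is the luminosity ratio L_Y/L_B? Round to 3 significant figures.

L ∝ R²T⁴, so L_Y/L_B = (R_Y/R_B)²(T_Y/T_B)⁴ = (0.482)² × (4654/2.084×10⁴)⁴ = 0.232324 × 2.48722×10⁻³ = 5.78×10⁻⁴.

L_Y/L_B ≈ 5.78×10⁻⁴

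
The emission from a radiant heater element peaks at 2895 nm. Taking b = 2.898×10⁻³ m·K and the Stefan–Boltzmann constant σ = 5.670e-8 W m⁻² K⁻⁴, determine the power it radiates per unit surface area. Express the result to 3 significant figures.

I ≈ 5.69×10⁴ W/m²

Wien's law: T = b/λ_max = 2.898×10⁻³/2.895×10⁻⁶ = 1001.04 K.
Then I = σT⁴ = 5.670×10⁻⁸×(1001.04)⁴ = 5.69×10⁴ W/m².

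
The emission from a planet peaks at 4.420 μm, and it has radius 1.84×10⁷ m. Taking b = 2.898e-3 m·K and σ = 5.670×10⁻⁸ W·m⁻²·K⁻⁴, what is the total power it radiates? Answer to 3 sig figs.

P ≈ 4.46×10¹⁹ W

Wien's law: T = b/λ_max = 2.898×10⁻³/4.420×10⁻⁶ = 655.656 K.
Surface area A = 4πR² = 4π(1.84×10⁷ m)² = 4.25447×10¹⁵ m².
Then P = σAT⁴ = 5.670×10⁻⁸×4.25447×10¹⁵×(655.656)⁴ = 4.46×10¹⁹ W.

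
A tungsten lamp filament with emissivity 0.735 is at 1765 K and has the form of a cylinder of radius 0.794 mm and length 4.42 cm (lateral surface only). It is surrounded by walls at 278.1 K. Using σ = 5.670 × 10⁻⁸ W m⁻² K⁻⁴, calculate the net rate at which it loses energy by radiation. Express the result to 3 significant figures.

Net loss ≈ 89.1 W

Lateral area A = 2πrL = 2π×7.94×10⁻⁴×0.0442 = 2.20507×10⁻⁴ m².
Net radiated power P_net = εσA(T⁴ − T₀⁴) = 0.735×5.670×10⁻⁸×2.20507×10⁻⁴×(1765⁴ − 278.1⁴).
T⁴ − T₀⁴ = 9.70463×10¹² − 5.98142×10⁹ = 9.69865×10¹² K⁴, so P_net = 89.1 W.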